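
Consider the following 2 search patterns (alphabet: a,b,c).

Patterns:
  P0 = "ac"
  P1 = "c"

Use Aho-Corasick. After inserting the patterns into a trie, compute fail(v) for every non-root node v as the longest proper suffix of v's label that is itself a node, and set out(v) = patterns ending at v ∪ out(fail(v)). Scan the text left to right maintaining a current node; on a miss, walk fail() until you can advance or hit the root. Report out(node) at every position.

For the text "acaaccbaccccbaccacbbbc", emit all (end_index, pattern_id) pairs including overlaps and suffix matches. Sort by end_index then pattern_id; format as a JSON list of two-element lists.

Construct AC machine:
Trie nodes:
  0='ε' goto a→1 c→3
  1='a' goto c→2
  2='ac' goto ·  ←P0
  3='c' goto ·  ←P1

Failure links (BFS by depth):
  fail(1) 'a': from fail(0)=0 chase 'a': 0 ⇒ 0;  out=∅∪out(0)=∅
  fail(3) 'c': from fail(0)=0 chase 'c': 0 ⇒ 0;  out={1}∪out(0)={1}
  fail(2) 'ac': from fail(1)=0 chase 'c': 0 ⇒ 3;  out={0}∪out(3)={0,1}

Run:
pos 0 'a': at 1
pos 1 'c': at 2  → match P0@[0:1],P1@[1:1]
pos 2 'a': at 1 ·f
pos 3 'a': at 1 ·f
pos 4 'c': at 2  → match P0@[3:4],P1@[4:4]
pos 5 'c': at 3 ·f  → match P1@[5:5]
pos 6 'b': at 0 ·f
pos 7 'a': at 1
pos 8 'c': at 2  → match P0@[7:8],P1@[8:8]
pos 9 'c': at 3 ·f  → match P1@[9:9]
pos 10 'c': at 3 ·f  → match P1@[10:10]
pos 11 'c': at 3 ·f  → match P1@[11:11]
pos 12 'b': at 0 ·f
pos 13 'a': at 1
pos 14 'c': at 2  → match P0@[13:14],P1@[14:14]
pos 15 'c': at 3 ·f  → match P1@[15:15]
pos 16 'a': at 1 ·f
pos 17 'c': at 2  → match P0@[16:17],P1@[17:17]
pos 18 'b': at 0 ·f
pos 19 'b': at 0
pos 20 'b': at 0
pos 21 'c': at 3  → match P1@[21:21]

Matches: [[1,0],[1,1],[4,0],[4,1],[5,1],[8,0],[8,1],[9,1],[10,1],[11,1],[14,0],[14,1],[15,1],[17,0],[17,1],[21,1]]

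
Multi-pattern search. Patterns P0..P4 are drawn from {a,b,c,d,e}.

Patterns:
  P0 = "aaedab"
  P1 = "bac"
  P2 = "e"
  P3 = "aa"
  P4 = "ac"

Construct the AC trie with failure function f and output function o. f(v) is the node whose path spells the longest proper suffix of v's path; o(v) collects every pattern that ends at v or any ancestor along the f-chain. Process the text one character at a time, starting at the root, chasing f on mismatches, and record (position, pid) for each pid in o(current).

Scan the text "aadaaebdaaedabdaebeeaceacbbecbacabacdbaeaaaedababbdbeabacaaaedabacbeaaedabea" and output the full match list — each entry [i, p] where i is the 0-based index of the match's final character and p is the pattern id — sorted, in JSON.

Construct AC machine:
Trie (insert patterns):
  0='ε' goto a→1 b→7 e→10
  1='a' goto a→2 c→11
  2='aa' goto e→3  [P3 ends]
  3='aae' goto d→4
  4='aaed' goto a→5
  5='aaeda' goto b→6
  6='aaedab' goto ·  [P0 ends]
  7='b' goto a→8
  8='ba' goto c→9
  9='bac' goto ·  [P1 ends]
  10='e' goto ·  [P2 ends]
  11='ac' goto ·  [P4 ends]

Failure links (BFS by depth):
  n1('a'): parent n0 fail=0; on 'a' 0 → fail=0;  out ∅∪∅=∅
  n7('b'): parent n0 fail=0; on 'b' 0 → fail=0;  out ∅∪∅=∅
  n10('e'): parent n0 fail=0; on 'e' 0 → fail=0;  out {2}∪∅={2}
  n2('aa'): parent n1 fail=0; on 'a' 0 → fail=1;  out {3}∪∅={3}
  n8('ba'): parent n7 fail=0; on 'a' 0 → fail=1;  out ∅∪∅=∅
  n11('ac'): parent n1 fail=0; on 'c' 0 → fail=0;  out {4}∪∅={4}
  n3('aae'): parent n2 fail=1; on 'e' 1→0 → fail=10;  out ∅∪{2}={2}
  n9('bac'): parent n8 fail=1; on 'c' 1 → fail=11;  out {1}∪{4}={1,4}
  n4('aaed'): parent n3 fail=10; on 'd' 10→0 → fail=0;  out ∅∪∅=∅
  n5('aaeda'): parent n4 fail=0; on 'a' 0 → fail=1;  out ∅∪∅=∅
  n6('aaedab'): parent n5 fail=1; on 'b' 1→0 → fail=7;  out {0}∪∅={0}

Scan:
[0] read 'a'  n0⇒n1
[1] read 'a'  n1⇒n2  ** P3@[0:1]
[2] read 'd'  n2⇒n0 (via fail)
[3] read 'a'  n0⇒n1
[4] read 'a'  n1⇒n2  ** P3@[3:4]
[5] read 'e'  n2⇒n3  ** P2@[5:5]
[6] read 'b'  n3⇒n7 (via fail)
[7] read 'd'  n7⇒n0 (via fail)
[8] read 'a'  n0⇒n1
[9] read 'a'  n1⇒n2  ** P3@[8:9]
[10] read 'e'  n2⇒n3  ** P2@[10:10]
[11] read 'd'  n3⇒n4
[12] read 'a'  n4⇒n5
[13] read 'b'  n5⇒n6  ** P0@[8:13]
[14] read 'd'  n6⇒n0 (via fail)
[15] read 'a'  n0⇒n1
[16] read 'e'  n1⇒n10 (via fail)  ** P2@[16:16]
[17] read 'b'  n10⇒n7 (via fail)
[18] read 'e'  n7⇒n10 (via fail)  ** P2@[18:18]
[19] read 'e'  n10⇒n10 (via fail)  ** P2@[19:19]
[20] read 'a'  n10⇒n1 (via fail)
[21] read 'c'  n1⇒n11  ** P4@[20:21]
[22] read 'e'  n11⇒n10 (via fail)  ** P2@[22:22]
[23] read 'a'  n10⇒n1 (via fail)
[24] read 'c'  n1⇒n11  ** P4@[23:24]
[25] read 'b'  n11⇒n7 (via fail)
[26] read 'b'  n7⇒n7 (via fail)
[27] read 'e'  n7⇒n10 (via fail)  ** P2@[27:27]
[28] read 'c'  n10⇒n0 (via fail)
[29] read 'b'  n0⇒n7
[30] read 'a'  n7⇒n8
[31] read 'c'  n8⇒n9  ** P1@[29:31],P4@[30:31]
[32] read 'a'  n9⇒n1 (via fail)
[33] read 'b'  n1⇒n7 (via fail)
[34] read 'a'  n7⇒n8
[35] read 'c'  n8⇒n9  ** P1@[33:35],P4@[34:35]
[36] read 'd'  n9⇒n0 (via fail)
[37] read 'b'  n0⇒n7
[38] read 'a'  n7⇒n8
[39] read 'e'  n8⇒n10 (via fail)  ** P2@[39:39]
[40] read 'a'  n10⇒n1 (via fail)
[41] read 'a'  n1⇒n2  ** P3@[40:41]
[42] read 'a'  n2⇒n2 (via fail)  ** P3@[41:42]
[43] read 'e'  n2⇒n3  ** P2@[43:43]
[44] read 'd'  n3⇒n4
[45] read 'a'  n4⇒n5
[46] read 'b'  n5⇒n6  ** P0@[41:46]
[47] read 'a'  n6⇒n8 (via fail)
[48] read 'b'  n8⇒n7 (via fail)
[49] read 'b'  n7⇒n7 (via fail)
[50] read 'd'  n7⇒n0 (via fail)
[51] read 'b'  n0⇒n7
[52] read 'e'  n7⇒n10 (via fail)  ** P2@[52:52]
[53] read 'a'  n10⇒n1 (via fail)
[54] read 'b'  n1⇒n7 (via fail)
[55] read 'a'  n7⇒n8
[56] read 'c'  n8⇒n9  ** P1@[54:56],P4@[55:56]
[57] read 'a'  n9⇒n1 (via fail)
[58] read 'a'  n1⇒n2  ** P3@[57:58]
[59] read 'a'  n2⇒n2 (via fail)  ** P3@[58:59]
[60] read 'e'  n2⇒n3  ** P2@[60:60]
[61] read 'd'  n3⇒n4
[62] read 'a'  n4⇒n5
[63] read 'b'  n5⇒n6  ** P0@[58:63]
[64] read 'a'  n6⇒n8 (via fail)
[65] read 'c'  n8⇒n9  ** P1@[63:65],P4@[64:65]
[66] read 'b'  n9⇒n7 (via fail)
[67] read 'e'  n7⇒n10 (via fail)  ** P2@[67:67]
[68] read 'a'  n10⇒n1 (via fail)
[69] read 'a'  n1⇒n2  ** P3@[68:69]
[70] read 'e'  n2⇒n3  ** P2@[70:70]
[71] read 'd'  n3⇒n4
[72] read 'a'  n4⇒n5
[73] read 'b'  n5⇒n6  ** P0@[68:73]
[74] read 'e'  n6⇒n10 (via fail)  ** P2@[74:74]
[75] read 'a'  n10⇒n1 (via fail)

All matches (sorted): [[1,3],[4,3],[5,2],[9,3],[10,2],[13,0],[16,2],[18,2],[19,2],[21,4],[22,2],[24,4],[27,2],[31,1],[31,4],[35,1],[35,4],[39,2],[41,3],[42,3],[43,2],[46,0],[52,2],[56,1],[56,4],[58,3],[59,3],[60,2],[63,0],[65,1],[65,4],[67,2],[69,3],[70,2],[73,0],[74,2]]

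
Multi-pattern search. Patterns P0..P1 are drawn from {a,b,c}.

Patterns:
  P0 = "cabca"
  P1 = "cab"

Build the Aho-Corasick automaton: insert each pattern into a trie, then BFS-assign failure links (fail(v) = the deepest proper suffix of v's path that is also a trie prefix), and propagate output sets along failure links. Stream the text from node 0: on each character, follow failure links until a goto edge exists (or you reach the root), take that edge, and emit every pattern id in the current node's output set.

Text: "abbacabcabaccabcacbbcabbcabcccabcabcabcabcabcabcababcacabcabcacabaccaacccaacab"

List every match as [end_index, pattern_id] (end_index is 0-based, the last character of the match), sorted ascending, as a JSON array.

Build automaton:
Trie nodes:
  n0 'ε': c→1
  n1 'c': a→2
  n2 'ca': b→3
  n3 'cab': c→4  [P1 ends]
  n4 'cabc': a→5
  n5 'cabca': ·  [P0 ends]

BFS fail/out derivation:
  fail(1) 'c': from fail(0)=0 chase 'c': 0 ⇒ 0;  out=∅∪out(0)=∅
  fail(2) 'ca': from fail(1)=0 chase 'a': 0 ⇒ 0;  out=∅∪out(0)=∅
  fail(3) 'cab': from fail(2)=0 chase 'b': 0 ⇒ 0;  out={1}∪out(0)={1}
  fail(4) 'cabc': from fail(3)=0 chase 'c': 0 ⇒ 1;  out=∅∪out(1)=∅
  fail(5) 'cabca': from fail(4)=1 chase 'a': 1 ⇒ 2;  out={0}∪out(2)={0}

Text stream:
i=0 'a': node 0→0
i=1 'b': node 0→0
i=2 'b': node 0→0
i=3 'a': node 0→0
i=4 'c': node 0→1
i=5 'a': node 1→2
i=6 'b': node 2→3  emit P1@[4:6]
i=7 'c': node 3→4
i=8 'a': node 4→5  emit P0@[4:8]
i=9 'b': node 5→3 ·f  emit P1@[7:9]
i=10 'a': node 3→0 ·f
i=11 'c': node 0→1
i=12 'c': node 1→1 ·f
i=13 'a': node 1→2
i=14 'b': node 2→3  emit P1@[12:14]
i=15 'c': node 3→4
i=16 'a': node 4→5  emit P0@[12:16]
i=17 'c': node 5→1 ·f
i=18 'b': node 1→0 ·f
i=19 'b': node 0→0
i=20 'c': node 0→1
i=21 'a': node 1→2
i=22 'b': node 2→3  emit P1@[20:22]
i=23 'b': node 3→0 ·f
i=24 'c': node 0→1
i=25 'a': node 1→2
i=26 'b': node 2→3  emit P1@[24:26]
i=27 'c': node 3→4
i=28 'c': node 4→1 ·f
i=29 'c': node 1→1 ·f
i=30 'a': node 1→2
i=31 'b': node 2→3  emit P1@[29:31]
i=32 'c': node 3→4
i=33 'a': node 4→5  emit P0@[29:33]
i=34 'b': node 5→3 ·f  emit P1@[32:34]
i=35 'c': node 3→4
i=36 'a': node 4→5  emit P0@[32:36]
i=37 'b': node 5→3 ·f  emit P1@[35:37]
i=38 'c': node 3→4
i=39 'a': node 4→5  emit P0@[35:39]
i=40 'b': node 5→3 ·f  emit P1@[38:40]
i=41 'c': node 3→4
i=42 'a': node 4→5  emit P0@[38:42]
i=43 'b': node 5→3 ·f  emit P1@[41:43]
i=44 'c': node 3→4
i=45 'a': node 4→5  emit P0@[41:45]
i=46 'b': node 5→3 ·f  emit P1@[44:46]
i=47 'c': node 3→4
i=48 'a': node 4→5  emit P0@[44:48]
i=49 'b': node 5→3 ·f  emit P1@[47:49]
i=50 'a': node 3→0 ·f
i=51 'b': node 0→0
i=52 'c': node 0→1
i=53 'a': node 1→2
i=54 'c': node 2→1 ·f
i=55 'a': node 1→2
i=56 'b': node 2→3  emit P1@[54:56]
i=57 'c': node 3→4
i=58 'a': node 4→5  emit P0@[54:58]
i=59 'b': node 5→3 ·f  emit P1@[57:59]
i=60 'c': node 3→4
i=61 'a': node 4→5  emit P0@[57:61]
i=62 'c': node 5→1 ·f
i=63 'a': node 1→2
i=64 'b': node 2→3  emit P1@[62:64]
i=65 'a': node 3→0 ·f
i=66 'c': node 0→1
i=67 'c': node 1→1 ·f
i=68 'a': node 1→2
i=69 'a': node 2→0 ·f
i=70 'c': node 0→1
i=71 'c': node 1→1 ·f
i=72 'c': node 1→1 ·f
i=73 'a': node 1→2
i=74 'a': node 2→0 ·f
i=75 'c': node 0→1
i=76 'a': node 1→2
i=77 'b': node 2→3  emit P1@[75:77]

Result: [[6,1],[8,0],[9,1],[14,1],[16,0],[22,1],[26,1],[31,1],[33,0],[34,1],[36,0],[37,1],[39,0],[40,1],[42,0],[43,1],[45,0],[46,1],[48,0],[49,1],[56,1],[58,0],[59,1],[61,0],[64,1],[77,1]]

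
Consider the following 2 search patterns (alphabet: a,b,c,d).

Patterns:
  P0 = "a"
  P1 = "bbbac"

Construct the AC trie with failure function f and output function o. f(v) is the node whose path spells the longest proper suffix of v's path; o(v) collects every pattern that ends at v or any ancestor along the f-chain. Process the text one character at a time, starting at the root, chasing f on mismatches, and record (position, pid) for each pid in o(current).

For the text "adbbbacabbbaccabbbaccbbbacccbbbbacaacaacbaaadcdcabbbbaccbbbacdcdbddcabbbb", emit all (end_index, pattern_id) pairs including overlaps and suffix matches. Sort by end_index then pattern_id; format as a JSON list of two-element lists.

Build:
Trie (insert patterns):
  n0 'ε': a→1 b→2
  n1 'a': ·  [P0 ends]
  n2 'b': b→3
  n3 'bb': b→4
  n4 'bbb': a→5
  n5 'bbba': c→6
  n6 'bbbac': ·  [P1 ends]

Failure links (BFS by depth):
  n1('a'): parent n0 fail=0; on 'a' 0 → fail=0;  out {0}∪∅={0}
  n2('b'): parent n0 fail=0; on 'b' 0 → fail=0;  out ∅∪∅=∅
  n3('bb'): parent n2 fail=0; on 'b' 0 → fail=2;  out ∅∪∅=∅
  n4('bbb'): parent n3 fail=2; on 'b' 2 → fail=3;  out ∅∪∅=∅
  n5('bbba'): parent n4 fail=3; on 'a' 3→2→0 → fail=1;  out ∅∪{0}={0}
  n6('bbbac'): parent n5 fail=1; on 'c' 1→0 → fail=0;  out {1}∪∅={1}

Run:
[0] read 'a'  n0⇒n1  → match P0@[0:0]
[1] read 'd'  n1⇒n0 (fail-walked)
[2] read 'b'  n0⇒n2
[3] read 'b'  n2⇒n3
[4] read 'b'  n3⇒n4
[5] read 'a'  n4⇒n5  → match P0@[5:5]
[6] read 'c'  n5⇒n6  → match P1@[2:6]
[7] read 'a'  n6⇒n1 (fail-walked)  → match P0@[7:7]
[8] read 'b'  n1⇒n2 (fail-walked)
[9] read 'b'  n2⇒n3
[10] read 'b'  n3⇒n4
[11] read 'a'  n4⇒n5  → match P0@[11:11]
[12] read 'c'  n5⇒n6  → match P1@[8:12]
[13] read 'c'  n6⇒n0 (fail-walked)
[14] read 'a'  n0⇒n1  → match P0@[14:14]
[15] read 'b'  n1⇒n2 (fail-walked)
[16] read 'b'  n2⇒n3
[17] read 'b'  n3⇒n4
[18] read 'a'  n4⇒n5  → match P0@[18:18]
[19] read 'c'  n5⇒n6  → match P1@[15:19]
[20] read 'c'  n6⇒n0 (fail-walked)
[21] read 'b'  n0⇒n2
[22] read 'b'  n2⇒n3
[23] read 'b'  n3⇒n4
[24] read 'a'  n4⇒n5  → match P0@[24:24]
[25] read 'c'  n5⇒n6  → match P1@[21:25]
[26] read 'c'  n6⇒n0 (fail-walked)
[27] read 'c'  n0⇒n0
[28] read 'b'  n0⇒n2
[29] read 'b'  n2⇒n3
[30] read 'b'  n3⇒n4
[31] read 'b'  n4⇒n4 (fail-walked)
[32] read 'a'  n4⇒n5  → match P0@[32:32]
[33] read 'c'  n5⇒n6  → match P1@[29:33]
[34] read 'a'  n6⇒n1 (fail-walked)  → match P0@[34:34]
[35] read 'a'  n1⇒n1 (fail-walked)  → match P0@[35:35]
[36] read 'c'  n1⇒n0 (fail-walked)
[37] read 'a'  n0⇒n1  → match P0@[37:37]
[38] read 'a'  n1⇒n1 (fail-walked)  → match P0@[38:38]
[39] read 'c'  n1⇒n0 (fail-walked)
[40] read 'b'  n0⇒n2
[41] read 'a'  n2⇒n1 (fail-walked)  → match P0@[41:41]
[42] read 'a'  n1⇒n1 (fail-walked)  → match P0@[42:42]
[43] read 'a'  n1⇒n1 (fail-walked)  → match P0@[43:43]
[44] read 'd'  n1⇒n0 (fail-walked)
[45] read 'c'  n0⇒n0
[46] read 'd'  n0⇒n0
[47] read 'c'  n0⇒n0
[48] read 'a'  n0⇒n1  → match P0@[48:48]
[49] read 'b'  n1⇒n2 (fail-walked)
[50] read 'b'  n2⇒n3
[51] read 'b'  n3⇒n4
[52] read 'b'  n4⇒n4 (fail-walked)
[53] read 'a'  n4⇒n5  → match P0@[53:53]
[54] read 'c'  n5⇒n6  → match P1@[50:54]
[55] read 'c'  n6⇒n0 (fail-walked)
[56] read 'b'  n0⇒n2
[57] read 'b'  n2⇒n3
[58] read 'b'  n3⇒n4
[59] read 'a'  n4⇒n5  → match P0@[59:59]
[60] read 'c'  n5⇒n6  → match P1@[56:60]
[61] read 'd'  n6⇒n0 (fail-walked)
[62] read 'c'  n0⇒n0
[63] read 'd'  n0⇒n0
[64] read 'b'  n0⇒n2
[65] read 'd'  n2⇒n0 (fail-walked)
[66] read 'd'  n0⇒n0
[67] read 'c'  n0⇒n0
[68] read 'a'  n0⇒n1  → match P0@[68:68]
[69] read 'b'  n1⇒n2 (fail-walked)
[70] read 'b'  n2⇒n3
[71] read 'b'  n3⇒n4
[72] read 'b'  n4⇒n4 (fail-walked)

Result: [[0,0],[5,0],[6,1],[7,0],[11,0],[12,1],[14,0],[18,0],[19,1],[24,0],[25,1],[32,0],[33,1],[34,0],[35,0],[37,0],[38,0],[41,0],[42,0],[43,0],[48,0],[53,0],[54,1],[59,0],[60,1],[68,0]]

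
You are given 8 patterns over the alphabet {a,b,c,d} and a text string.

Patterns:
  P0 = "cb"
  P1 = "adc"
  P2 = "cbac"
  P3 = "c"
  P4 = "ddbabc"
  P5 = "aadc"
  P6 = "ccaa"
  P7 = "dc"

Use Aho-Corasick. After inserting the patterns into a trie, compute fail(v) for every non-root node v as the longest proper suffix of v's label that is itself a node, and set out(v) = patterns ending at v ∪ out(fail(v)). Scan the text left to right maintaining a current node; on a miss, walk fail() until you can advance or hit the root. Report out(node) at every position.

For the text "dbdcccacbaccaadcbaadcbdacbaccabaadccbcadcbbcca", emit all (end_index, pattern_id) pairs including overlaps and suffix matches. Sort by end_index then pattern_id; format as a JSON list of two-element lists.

Construct AC machine:
Trie (insert patterns):
  0='ε' goto a→3 c→1 d→8
  1='c' goto b→2 c→17  [P3 ends]
  2='cb' goto a→6  [P0 ends]
  3='a' goto a→14 d→4
  4='ad' goto c→5
  5='adc' goto ·  [P1 ends]
  6='cba' goto c→7
  7='cbac' goto ·  [P2 ends]
  8='d' goto c→20 d→9
  9='dd' goto b→10
  10='ddb' goto a→11
  11='ddba' goto b→12
  12='ddbab' goto c→13
  13='ddbabc' goto ·  [P4 ends]
  14='aa' goto d→15
  15='aad' goto c→16
  16='aadc' goto ·  [P5 ends]
  17='cc' goto a→18
  18='cca' goto a→19
  19='ccaa' goto ·  [P6 ends]
  20='dc' goto ·  [P7 ends]

Failure links (BFS by depth):
  n1('c'): parent n0 fail=0; on 'c' 0 → fail=0;  out {3}∪∅={3}
  n3('a'): parent n0 fail=0; on 'a' 0 → fail=0;  out ∅∪∅=∅
  n8('d'): parent n0 fail=0; on 'd' 0 → fail=0;  out ∅∪∅=∅
  n2('cb'): parent n1 fail=0; on 'b' 0 → fail=0;  out {0}∪∅={0}
  n4('ad'): parent n3 fail=0; on 'd' 0 → fail=8;  out ∅∪∅=∅
  n9('dd'): parent n8 fail=0; on 'd' 0 → fail=8;  out ∅∪∅=∅
  n14('aa'): parent n3 fail=0; on 'a' 0 → fail=3;  out ∅∪∅=∅
  n17('cc'): parent n1 fail=0; on 'c' 0 → fail=1;  out ∅∪{3}={3}
  n20('dc'): parent n8 fail=0; on 'c' 0 → fail=1;  out {7}∪{3}={3,7}
  n5('adc'): parent n4 fail=8; on 'c' 8 → fail=20;  out {1}∪{3,7}={1,3,7}
  n6('cba'): parent n2 fail=0; on 'a' 0 → fail=3;  out ∅∪∅=∅
  n10('ddb'): parent n9 fail=8; on 'b' 8→0 → fail=0;  out ∅∪∅=∅
  n15('aad'): parent n14 fail=3; on 'd' 3 → fail=4;  out ∅∪∅=∅
  n18('cca'): parent n17 fail=1; on 'a' 1→0 → fail=3;  out ∅∪∅=∅
  n7('cbac'): parent n6 fail=3; on 'c' 3→0 → fail=1;  out {2}∪{3}={2,3}
  n11('ddba'): parent n10 fail=0; on 'a' 0 → fail=3;  out ∅∪∅=∅
  n16('aadc'): parent n15 fail=4; on 'c' 4 → fail=5;  out {5}∪{1,3,7}={1,3,5,7}
  n19('ccaa'): parent n18 fail=3; on 'a' 3 → fail=14;  out {6}∪∅={6}
  n12('ddbab'): parent n11 fail=3; on 'b' 3→0 → fail=0;  out ∅∪∅=∅
  n13('ddbabc'): parent n12 fail=0; on 'c' 0 → fail=1;  out {4}∪{3}={3,4}

Run:
[0] read 'd'  n0⇒n8
[1] read 'b'  n8⇒n0 (fail-walked)
[2] read 'd'  n0⇒n8
[3] read 'c'  n8⇒n20  emit P3@[3:3],P7@[2:3]
[4] read 'c'  n20⇒n17 (fail-walked)  emit P3@[4:4]
[5] read 'c'  n17⇒n17 (fail-walked)  emit P3@[5:5]
[6] read 'a'  n17⇒n18
[7] read 'c'  n18⇒n1 (fail-walked)  emit P3@[7:7]
[8] read 'b'  n1⇒n2  emit P0@[7:8]
[9] read 'a'  n2⇒n6
[10] read 'c'  n6⇒n7  emit P2@[7:10],P3@[10:10]
[11] read 'c'  n7⇒n17 (fail-walked)  emit P3@[11:11]
[12] read 'a'  n17⇒n18
[13] read 'a'  n18⇒n19  emit P6@[10:13]
[14] read 'd'  n19⇒n15 (fail-walked)
[15] read 'c'  n15⇒n16  emit P1@[13:15],P3@[15:15],P5@[12:15],P7@[14:15]
[16] read 'b'  n16⇒n2 (fail-walked)  emit P0@[15:16]
[17] read 'a'  n2⇒n6
[18] read 'a'  n6⇒n14 (fail-walked)
[19] read 'd'  n14⇒n15
[20] read 'c'  n15⇒n16  emit P1@[18:20],P3@[20:20],P5@[17:20],P7@[19:20]
[21] read 'b'  n16⇒n2 (fail-walked)  emit P0@[20:21]
[22] read 'd'  n2⇒n8 (fail-walked)
[23] read 'a'  n8⇒n3 (fail-walked)
[24] read 'c'  n3⇒n1 (fail-walked)  emit P3@[24:24]
[25] read 'b'  n1⇒n2  emit P0@[24:25]
[26] read 'a'  n2⇒n6
[27] read 'c'  n6⇒n7  emit P2@[24:27],P3@[27:27]
[28] read 'c'  n7⇒n17 (fail-walked)  emit P3@[28:28]
[29] read 'a'  n17⇒n18
[30] read 'b'  n18⇒n0 (fail-walked)
[31] read 'a'  n0⇒n3
[32] read 'a'  n3⇒n14
[33] read 'd'  n14⇒n15
[34] read 'c'  n15⇒n16  emit P1@[32:34],P3@[34:34],P5@[31:34],P7@[33:34]
[35] read 'c'  n16⇒n17 (fail-walked)  emit P3@[35:35]
[36] read 'b'  n17⇒n2 (fail-walked)  emit P0@[35:36]
[37] read 'c'  n2⇒n1 (fail-walked)  emit P3@[37:37]
[38] read 'a'  n1⇒n3 (fail-walked)
[39] read 'd'  n3⇒n4
[40] read 'c'  n4⇒n5  emit P1@[38:40],P3@[40:40],P7@[39:40]
[41] read 'b'  n5⇒n2 (fail-walked)  emit P0@[40:41]
[42] read 'b'  n2⇒n0 (fail-walked)
[43] read 'c'  n0⇒n1  emit P3@[43:43]
[44] read 'c'  n1⇒n17  emit P3@[44:44]
[45] read 'a'  n17⇒n18

Result: [[3,3],[3,7],[4,3],[5,3],[7,3],[8,0],[10,2],[10,3],[11,3],[13,6],[15,1],[15,3],[15,5],[15,7],[16,0],[20,1],[20,3],[20,5],[20,7],[21,0],[24,3],[25,0],[27,2],[27,3],[28,3],[34,1],[34,3],[34,5],[34,7],[35,3],[36,0],[37,3],[40,1],[40,3],[40,7],[41,0],[43,3],[44,3]]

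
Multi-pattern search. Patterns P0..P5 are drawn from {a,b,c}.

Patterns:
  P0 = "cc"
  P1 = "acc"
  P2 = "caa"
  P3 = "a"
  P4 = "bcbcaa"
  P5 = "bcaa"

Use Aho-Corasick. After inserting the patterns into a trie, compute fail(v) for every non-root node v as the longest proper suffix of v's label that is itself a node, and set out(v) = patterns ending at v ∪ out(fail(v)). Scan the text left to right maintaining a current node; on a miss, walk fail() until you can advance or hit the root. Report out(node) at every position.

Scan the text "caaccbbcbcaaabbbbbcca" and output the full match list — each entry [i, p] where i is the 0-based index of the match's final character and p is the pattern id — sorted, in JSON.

Construct AC machine:
Trie (insert patterns):
  n0 'ε': a→3 b→8 c→1
  n1 'c': a→6 c→2
  n2 'cc': ·  [P0 ends]
  n3 'a': c→4  [P3 ends]
  n4 'ac': c→5
  n5 'acc': ·  [P1 ends]
  n6 'ca': a→7
  n7 'caa': ·  [P2 ends]
  n8 'b': c→9
  n9 'bc': a→14 b→10
  n10 'bcb': c→11
  n11 'bcbc': a→12
  n12 'bcbca': a→13
  n13 'bcbcaa': ·  [P4 ends]
  n14 'bca': a→15
  n15 'bcaa': ·  [P5 ends]

Failure links (BFS by depth):
  n1('c'): parent n0 fail=0; on 'c' 0 → fail=0;  out ∅∪∅=∅
  n3('a'): parent n0 fail=0; on 'a' 0 → fail=0;  out {3}∪∅={3}
  n8('b'): parent n0 fail=0; on 'b' 0 → fail=0;  out ∅∪∅=∅
  n2('cc'): parent n1 fail=0; on 'c' 0 → fail=1;  out {0}∪∅={0}
  n4('ac'): parent n3 fail=0; on 'c' 0 → fail=1;  out ∅∪∅=∅
  n6('ca'): parent n1 fail=0; on 'a' 0 → fail=3;  out ∅∪{3}={3}
  n9('bc'): parent n8 fail=0; on 'c' 0 → fail=1;  out ∅∪∅=∅
  n5('acc'): parent n4 fail=1; on 'c' 1 → fail=2;  out {1}∪{0}={0,1}
  n7('caa'): parent n6 fail=3; on 'a' 3→0 → fail=3;  out {2}∪{3}={2,3}
  n10('bcb'): parent n9 fail=1; on 'b' 1→0 → fail=8;  out ∅∪∅=∅
  n14('bca'): parent n9 fail=1; on 'a' 1 → fail=6;  out ∅∪{3}={3}
  n11('bcbc'): parent n10 fail=8; on 'c' 8 → fail=9;  out ∅∪∅=∅
  n15('bcaa'): parent n14 fail=6; on 'a' 6 → fail=7;  out {5}∪{2,3}={2,3,5}
  n12('bcbca'): parent n11 fail=9; on 'a' 9 → fail=14;  out ∅∪{3}={3}
  n13('bcbcaa'): parent n12 fail=14; on 'a' 14 → fail=15;  out {4}∪{2,3,5}={2,3,4,5}

Scan:
pos 0 'c': at 1
pos 1 'a': at 6  ** P3@[1:1]
pos 2 'a': at 7  ** P2@[0:2],P3@[2:2]
pos 3 'c': at 4 (via fail)
pos 4 'c': at 5  ** P0@[3:4],P1@[2:4]
pos 5 'b': at 8 (via fail)
pos 6 'b': at 8 (via fail)
pos 7 'c': at 9
pos 8 'b': at 10
pos 9 'c': at 11
pos 10 'a': at 12  ** P3@[10:10]
pos 11 'a': at 13  ** P2@[9:11],P3@[11:11],P4@[6:11],P5@[8:11]
pos 12 'a': at 3 (via fail)  ** P3@[12:12]
pos 13 'b': at 8 (via fail)
pos 14 'b': at 8 (via fail)
pos 15 'b': at 8 (via fail)
pos 16 'b': at 8 (via fail)
pos 17 'b': at 8 (via fail)
pos 18 'c': at 9
pos 19 'c': at 2 (via fail)  ** P0@[18:19]
pos 20 'a': at 6 (via fail)  ** P3@[20:20]

Result: [[1,3],[2,2],[2,3],[4,0],[4,1],[10,3],[11,2],[11,3],[11,4],[11,5],[12,3],[19,0],[20,3]]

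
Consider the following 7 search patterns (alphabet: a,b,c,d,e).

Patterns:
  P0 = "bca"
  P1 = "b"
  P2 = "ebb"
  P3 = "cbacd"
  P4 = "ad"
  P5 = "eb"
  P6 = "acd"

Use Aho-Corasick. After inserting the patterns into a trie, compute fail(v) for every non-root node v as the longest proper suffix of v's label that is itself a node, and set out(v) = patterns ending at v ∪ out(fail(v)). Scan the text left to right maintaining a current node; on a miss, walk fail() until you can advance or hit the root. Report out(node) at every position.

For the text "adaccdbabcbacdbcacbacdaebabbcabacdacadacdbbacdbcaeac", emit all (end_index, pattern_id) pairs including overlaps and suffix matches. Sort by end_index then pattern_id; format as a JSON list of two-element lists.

Construct AC machine:
Trie nodes:
  n0 'ε': a→12 b→1 c→7 e→4
  n1 'b': c→2  [P1 ends]
  n2 'bc': a→3
  n3 'bca': ·  [P0 ends]
  n4 'e': b→5
  n5 'eb': b→6  [P5 ends]
  n6 'ebb': ·  [P2 ends]
  n7 'c': b→8
  n8 'cb': a→9
  n9 'cba': c→10
  n10 'cbac': d→11
  n11 'cbacd': ·  [P3 ends]
  n12 'a': c→14 d→13
  n13 'ad': ·  [P4 ends]
  n14 'ac': d→15
  n15 'acd': ·  [P6 ends]

BFS fail/out derivation:
  n1('b'): parent n0 fail=0; on 'b' 0 → fail=0;  out {1}∪∅={1}
  n4('e'): parent n0 fail=0; on 'e' 0 → fail=0;  out ∅∪∅=∅
  n7('c'): parent n0 fail=0; on 'c' 0 → fail=0;  out ∅∪∅=∅
  n12('a'): parent n0 fail=0; on 'a' 0 → fail=0;  out ∅∪∅=∅
  n2('bc'): parent n1 fail=0; on 'c' 0 → fail=7;  out ∅∪∅=∅
  n5('eb'): parent n4 fail=0; on 'b' 0 → fail=1;  out {5}∪{1}={1,5}
  n8('cb'): parent n7 fail=0; on 'b' 0 → fail=1;  out ∅∪{1}={1}
  n13('ad'): parent n12 fail=0; on 'd' 0 → fail=0;  out {4}∪∅={4}
  n14('ac'): parent n12 fail=0; on 'c' 0 → fail=7;  out ∅∪∅=∅
  n3('bca'): parent n2 fail=7; on 'a' 7→0 → fail=12;  out {0}∪∅={0}
  n6('ebb'): parent n5 fail=1; on 'b' 1→0 → fail=1;  out {2}∪{1}={1,2}
  n9('cba'): parent n8 fail=1; on 'a' 1→0 → fail=12;  out ∅∪∅=∅
  n15('acd'): parent n14 fail=7; on 'd' 7→0 → fail=0;  out {6}∪∅={6}
  n10('cbac'): parent n9 fail=12; on 'c' 12 → fail=14;  out ∅∪∅=∅
  n11('cbacd'): parent n10 fail=14; on 'd' 14 → fail=15;  out {3}∪{6}={3,6}

Text stream:
[0] read 'a'  n0⇒n12
[1] read 'd'  n12⇒n13  emit P4@[0:1]
[2] read 'a'  n13⇒n12 ·f
[3] read 'c'  n12⇒n14
[4] read 'c'  n14⇒n7 ·f
[5] read 'd'  n7⇒n0 ·f
[6] read 'b'  n0⇒n1  emit P1@[6:6]
[7] read 'a'  n1⇒n12 ·f
[8] read 'b'  n12⇒n1 ·f  emit P1@[8:8]
[9] read 'c'  n1⇒n2
[10] read 'b'  n2⇒n8 ·f  emit P1@[10:10]
[11] read 'a'  n8⇒n9
[12] read 'c'  n9⇒n10
[13] read 'd'  n10⇒n11  emit P3@[9:13],P6@[11:13]
[14] read 'b'  n11⇒n1 ·f  emit P1@[14:14]
[15] read 'c'  n1⇒n2
[16] read 'a'  n2⇒n3  emit P0@[14:16]
[17] read 'c'  n3⇒n14 ·f
[18] read 'b'  n14⇒n8 ·f  emit P1@[18:18]
[19] read 'a'  n8⇒n9
[20] read 'c'  n9⇒n10
[21] read 'd'  n10⇒n11  emit P3@[17:21],P6@[19:21]
[22] read 'a'  n11⇒n12 ·f
[23] read 'e'  n12⇒n4 ·f
[24] read 'b'  n4⇒n5  emit P1@[24:24],P5@[23:24]
[25] read 'a'  n5⇒n12 ·f
[26] read 'b'  n12⇒n1 ·f  emit P1@[26:26]
[27] read 'b'  n1⇒n1 ·f  emit P1@[27:27]
[28] read 'c'  n1⇒n2
[29] read 'a'  n2⇒n3  emit P0@[27:29]
[30] read 'b'  n3⇒n1 ·f  emit P1@[30:30]
[31] read 'a'  n1⇒n12 ·f
[32] read 'c'  n12⇒n14
[33] read 'd'  n14⇒n15  emit P6@[31:33]
[34] read 'a'  n15⇒n12 ·f
[35] read 'c'  n12⇒n14
[36] read 'a'  n14⇒n12 ·f
[37] read 'd'  n12⇒n13  emit P4@[36:37]
[38] read 'a'  n13⇒n12 ·f
[39] read 'c'  n12⇒n14
[40] read 'd'  n14⇒n15  emit P6@[38:40]
[41] read 'b'  n15⇒n1 ·f  emit P1@[41:41]
[42] read 'b'  n1⇒n1 ·f  emit P1@[42:42]
[43] read 'a'  n1⇒n12 ·f
[44] read 'c'  n12⇒n14
[45] read 'd'  n14⇒n15  emit P6@[43:45]
[46] read 'b'  n15⇒n1 ·f  emit P1@[46:46]
[47] read 'c'  n1⇒n2
[48] read 'a'  n2⇒n3  emit P0@[46:48]
[49] read 'e'  n3⇒n4 ·f
[50] read 'a'  n4⇒n12 ·f
[51] read 'c'  n12⇒n14

Result: [[1,4],[6,1],[8,1],[10,1],[13,3],[13,6],[14,1],[16,0],[18,1],[21,3],[21,6],[24,1],[24,5],[26,1],[27,1],[29,0],[30,1],[33,6],[37,4],[40,6],[41,1],[42,1],[45,6],[46,1],[48,0]]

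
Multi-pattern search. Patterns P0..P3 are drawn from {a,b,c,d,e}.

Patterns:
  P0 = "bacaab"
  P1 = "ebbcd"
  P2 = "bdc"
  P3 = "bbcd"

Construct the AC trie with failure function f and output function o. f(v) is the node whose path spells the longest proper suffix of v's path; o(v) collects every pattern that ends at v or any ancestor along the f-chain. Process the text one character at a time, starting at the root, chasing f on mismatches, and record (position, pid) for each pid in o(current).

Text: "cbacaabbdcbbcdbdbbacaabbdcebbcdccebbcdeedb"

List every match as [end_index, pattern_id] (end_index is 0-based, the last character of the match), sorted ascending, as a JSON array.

Construct AC machine:
Trie (insert patterns):
  n0 'ε': b→1 e→7
  n1 'b': a→2 b→14 d→12
  n2 'ba': c→3
  n3 'bac': a→4
  n4 'baca': a→5
  n5 'bacaa': b→6
  n6 'bacaab': ·  [P0 ends]
  n7 'e': b→8
  n8 'eb': b→9
  n9 'ebb': c→10
  n10 'ebbc': d→11
  n11 'ebbcd': ·  [P1 ends]
  n12 'bd': c→13
  n13 'bdc': ·  [P2 ends]
  n14 'bb': c→15
  n15 'bbc': d→16
  n16 'bbcd': ·  [P3 ends]

BFS fail/out derivation:
  fail(1) 'b': from fail(0)=0 chase 'b': 0 ⇒ 0;  out=∅∪out(0)=∅
  fail(7) 'e': from fail(0)=0 chase 'e': 0 ⇒ 0;  out=∅∪out(0)=∅
  fail(2) 'ba': from fail(1)=0 chase 'a': 0 ⇒ 0;  out=∅∪out(0)=∅
  fail(8) 'eb': from fail(7)=0 chase 'b': 0 ⇒ 1;  out=∅∪out(1)=∅
  fail(12) 'bd': from fail(1)=0 chase 'd': 0 ⇒ 0;  out=∅∪out(0)=∅
  fail(14) 'bb': from fail(1)=0 chase 'b': 0 ⇒ 1;  out=∅∪out(1)=∅
  fail(3) 'bac': from fail(2)=0 chase 'c': 0 ⇒ 0;  out=∅∪out(0)=∅
  fail(9) 'ebb': from fail(8)=1 chase 'b': 1 ⇒ 14;  out=∅∪out(14)=∅
  fail(13) 'bdc': from fail(12)=0 chase 'c': 0 ⇒ 0;  out={2}∪out(0)={2}
  fail(15) 'bbc': from fail(14)=1 chase 'c': 1→0 ⇒ 0;  out=∅∪out(0)=∅
  fail(4) 'baca': from fail(3)=0 chase 'a': 0 ⇒ 0;  out=∅∪out(0)=∅
  fail(10) 'ebbc': from fail(9)=14 chase 'c': 14 ⇒ 15;  out=∅∪out(15)=∅
  fail(16) 'bbcd': from fail(15)=0 chase 'd': 0 ⇒ 0;  out={3}∪out(0)={3}
  fail(5) 'bacaa': from fail(4)=0 chase 'a': 0 ⇒ 0;  out=∅∪out(0)=∅
  fail(11) 'ebbcd': from fail(10)=15 chase 'd': 15 ⇒ 16;  out={1}∪out(16)={1,3}
  fail(6) 'bacaab': from fail(5)=0 chase 'b': 0 ⇒ 1;  out={0}∪out(1)={0}

Scan:
i=0 'c': node 0→0
i=1 'b': node 0→1
i=2 'a': node 1→2
i=3 'c': node 2→3
i=4 'a': node 3→4
i=5 'a': node 4→5
i=6 'b': node 5→6  emit P0@[1:6]
i=7 'b': node 6→14 (fail-walked)
i=8 'd': node 14→12 (fail-walked)
i=9 'c': node 12→13  emit P2@[7:9]
i=10 'b': node 13→1 (fail-walked)
i=11 'b': node 1→14
i=12 'c': node 14→15
i=13 'd': node 15→16  emit P3@[10:13]
i=14 'b': node 16→1 (fail-walked)
i=15 'd': node 1→12
i=16 'b': node 12→1 (fail-walked)
i=17 'b': node 1→14
i=18 'a': node 14→2 (fail-walked)
i=19 'c': node 2→3
i=20 'a': node 3→4
i=21 'a': node 4→5
i=22 'b': node 5→6  emit P0@[17:22]
i=23 'b': node 6→14 (fail-walked)
i=24 'd': node 14→12 (fail-walked)
i=25 'c': node 12→13  emit P2@[23:25]
i=26 'e': node 13→7 (fail-walked)
i=27 'b': node 7→8
i=28 'b': node 8→9
i=29 'c': node 9→10
i=30 'd': node 10→11  emit P1@[26:30],P3@[27:30]
i=31 'c': node 11→0 (fail-walked)
i=32 'c': node 0→0
i=33 'e': node 0→7
i=34 'b': node 7→8
i=35 'b': node 8→9
i=36 'c': node 9→10
i=37 'd': node 10→11  emit P1@[33:37],P3@[34:37]
i=38 'e': node 11→7 (fail-walked)
i=39 'e': node 7→7 (fail-walked)
i=40 'd': node 7→0 (fail-walked)
i=41 'b': node 0→1

All matches (sorted): [[6,0],[9,2],[13,3],[22,0],[25,2],[30,1],[30,3],[37,1],[37,3]]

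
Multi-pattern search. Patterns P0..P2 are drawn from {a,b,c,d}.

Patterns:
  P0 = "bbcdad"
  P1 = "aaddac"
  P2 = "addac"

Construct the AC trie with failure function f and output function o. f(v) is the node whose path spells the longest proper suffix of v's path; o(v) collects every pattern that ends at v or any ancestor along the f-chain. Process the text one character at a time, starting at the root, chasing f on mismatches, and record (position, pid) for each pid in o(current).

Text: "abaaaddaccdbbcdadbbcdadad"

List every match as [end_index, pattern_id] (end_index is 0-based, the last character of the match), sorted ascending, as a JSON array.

Construct AC machine:
Trie nodes:
  0='ε' goto a→7 b→1
  1='b' goto b→2
  2='bb' goto c→3
  3='bbc' goto d→4
  4='bbcd' goto a→5
  5='bbcda' goto d→6
  6='bbcdad' goto ·  [P0 ends]
  7='a' goto a→8 d→13
  8='aa' goto d→9
  9='aad' goto d→10
  10='aadd' goto a→11
  11='aadda' goto c→12
  12='aaddac' goto ·  [P1 ends]
  13='ad' goto d→14
  14='add' goto a→15
  15='adda' goto c→16
  16='addac' goto ·  [P2 ends]

Failure links (BFS by depth):
  fail(1) 'b': from fail(0)=0 chase 'b': 0 ⇒ 0;  out=∅∪out(0)=∅
  fail(7) 'a': from fail(0)=0 chase 'a': 0 ⇒ 0;  out=∅∪out(0)=∅
  fail(2) 'bb': from fail(1)=0 chase 'b': 0 ⇒ 1;  out=∅∪out(1)=∅
  fail(8) 'aa': from fail(7)=0 chase 'a': 0 ⇒ 7;  out=∅∪out(7)=∅
  fail(13) 'ad': from fail(7)=0 chase 'd': 0 ⇒ 0;  out=∅∪out(0)=∅
  fail(3) 'bbc': from fail(2)=1 chase 'c': 1→0 ⇒ 0;  out=∅∪out(0)=∅
  fail(9) 'aad': from fail(8)=7 chase 'd': 7 ⇒ 13;  out=∅∪out(13)=∅
  fail(14) 'add': from fail(13)=0 chase 'd': 0 ⇒ 0;  out=∅∪out(0)=∅
  fail(4) 'bbcd': from fail(3)=0 chase 'd': 0 ⇒ 0;  out=∅∪out(0)=∅
  fail(10) 'aadd': from fail(9)=13 chase 'd': 13 ⇒ 14;  out=∅∪out(14)=∅
  fail(15) 'adda': from fail(14)=0 chase 'a': 0 ⇒ 7;  out=∅∪out(7)=∅
  fail(5) 'bbcda': from fail(4)=0 chase 'a': 0 ⇒ 7;  out=∅∪out(7)=∅
  fail(11) 'aadda': from fail(10)=14 chase 'a': 14 ⇒ 15;  out=∅∪out(15)=∅
  fail(16) 'addac': from fail(15)=7 chase 'c': 7→0 ⇒ 0;  out={2}∪out(0)={2}
  fail(6) 'bbcdad': from fail(5)=7 chase 'd': 7 ⇒ 13;  out={0}∪out(13)={0}
  fail(12) 'aaddac': from fail(11)=15 chase 'c': 15 ⇒ 16;  out={1}∪out(16)={1,2}

Text stream:
pos 0 'a': at 7
pos 1 'b': at 1 (fail-walked)
pos 2 'a': at 7 (fail-walked)
pos 3 'a': at 8
pos 4 'a': at 8 (fail-walked)
pos 5 'd': at 9
pos 6 'd': at 10
pos 7 'a': at 11
pos 8 'c': at 12  → match P1@[3:8],P2@[4:8]
pos 9 'c': at 0 (fail-walked)
pos 10 'd': at 0
pos 11 'b': at 1
pos 12 'b': at 2
pos 13 'c': at 3
pos 14 'd': at 4
pos 15 'a': at 5
pos 16 'd': at 6  → match P0@[11:16]
pos 17 'b': at 1 (fail-walked)
pos 18 'b': at 2
pos 19 'c': at 3
pos 20 'd': at 4
pos 21 'a': at 5
pos 22 'd': at 6  → match P0@[17:22]
pos 23 'a': at 7 (fail-walked)
pos 24 'd': at 13

All matches (sorted): [[8,1],[8,2],[16,0],[22,0]]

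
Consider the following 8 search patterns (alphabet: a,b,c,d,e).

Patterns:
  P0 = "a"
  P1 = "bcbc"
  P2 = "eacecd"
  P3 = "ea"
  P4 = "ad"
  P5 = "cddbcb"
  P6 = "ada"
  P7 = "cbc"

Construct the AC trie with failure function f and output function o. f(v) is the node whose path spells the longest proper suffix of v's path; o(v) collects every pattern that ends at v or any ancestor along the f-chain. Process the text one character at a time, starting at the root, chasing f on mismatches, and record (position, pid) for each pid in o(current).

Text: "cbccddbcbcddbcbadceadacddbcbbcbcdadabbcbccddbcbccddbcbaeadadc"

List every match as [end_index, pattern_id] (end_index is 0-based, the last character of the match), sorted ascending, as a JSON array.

Build automaton:
Trie (insert patterns):
  0='ε' goto a→1 b→2 c→13 e→6
  1='a' goto d→12  ←P0
  2='b' goto c→3
  3='bc' goto b→4
  4='bcb' goto c→5
  5='bcbc' goto ·  ←P1
  6='e' goto a→7
  7='ea' goto c→8  ←P3
  8='eac' goto e→9
  9='eace' goto c→10
  10='eacec' goto d→11
  11='eacecd' goto ·  ←P2
  12='ad' goto a→19  ←P4
  13='c' goto b→20 d→14
  14='cd' goto d→15
  15='cdd' goto b→16
  16='cddb' goto c→17
  17='cddbc' goto b→18
  18='cddbcb' goto ·  ←P5
  19='ada' goto ·  ←P6
  20='cb' goto c→21
  21='cbc' goto ·  ←P7

BFS fail/out derivation:
  fail(1) 'a': from fail(0)=0 chase 'a': 0 ⇒ 0;  out={0}∪out(0)={0}
  fail(2) 'b': from fail(0)=0 chase 'b': 0 ⇒ 0;  out=∅∪out(0)=∅
  fail(6) 'e': from fail(0)=0 chase 'e': 0 ⇒ 0;  out=∅∪out(0)=∅
  fail(13) 'c': from fail(0)=0 chase 'c': 0 ⇒ 0;  out=∅∪out(0)=∅
  fail(3) 'bc': from fail(2)=0 chase 'c': 0 ⇒ 13;  out=∅∪out(13)=∅
  fail(7) 'ea': from fail(6)=0 chase 'a': 0 ⇒ 1;  out={3}∪out(1)={0,3}
  fail(12) 'ad': from fail(1)=0 chase 'd': 0 ⇒ 0;  out={4}∪out(0)={4}
  fail(14) 'cd': from fail(13)=0 chase 'd': 0 ⇒ 0;  out=∅∪out(0)=∅
  fail(20) 'cb': from fail(13)=0 chase 'b': 0 ⇒ 2;  out=∅∪out(2)=∅
  fail(4) 'bcb': from fail(3)=13 chase 'b': 13 ⇒ 20;  out=∅∪out(20)=∅
  fail(8) 'eac': from fail(7)=1 chase 'c': 1→0 ⇒ 13;  out=∅∪out(13)=∅
  fail(15) 'cdd': from fail(14)=0 chase 'd': 0 ⇒ 0;  out=∅∪out(0)=∅
  fail(19) 'ada': from fail(12)=0 chase 'a': 0 ⇒ 1;  out={6}∪out(1)={0,6}
  fail(21) 'cbc': from fail(20)=2 chase 'c': 2 ⇒ 3;  out={7}∪out(3)={7}
  fail(5) 'bcbc': from fail(4)=20 chase 'c': 20 ⇒ 21;  out={1}∪out(21)={1,7}
  fail(9) 'eace': from fail(8)=13 chase 'e': 13→0 ⇒ 6;  out=∅∪out(6)=∅
  fail(16) 'cddb': from fail(15)=0 chase 'b': 0 ⇒ 2;  out=∅∪out(2)=∅
  fail(10) 'eacec': from fail(9)=6 chase 'c': 6→0 ⇒ 13;  out=∅∪out(13)=∅
  fail(17) 'cddbc': from fail(16)=2 chase 'c': 2 ⇒ 3;  out=∅∪out(3)=∅
  fail(11) 'eacecd': from fail(10)=13 chase 'd': 13 ⇒ 14;  out={2}∪out(14)={2}
  fail(18) 'cddbcb': from fail(17)=3 chase 'b': 3 ⇒ 4;  out={5}∪out(4)={5}

Scan:
i=0 'c': node 0→13
i=1 'b': node 13→20
i=2 'c': node 20→21  → match P7@[0:2]
i=3 'c': node 21→13 (via fail)
i=4 'd': node 13→14
i=5 'd': node 14→15
i=6 'b': node 15→16
i=7 'c': node 16→17
i=8 'b': node 17→18  → match P5@[3:8]
i=9 'c': node 18→5 (via fail)  → match P1@[6:9],P7@[7:9]
i=10 'd': node 5→14 (via fail)
i=11 'd': node 14→15
i=12 'b': node 15→16
i=13 'c': node 16→17
i=14 'b': node 17→18  → match P5@[9:14]
i=15 'a': node 18→1 (via fail)  → match P0@[15:15]
i=16 'd': node 1→12  → match P4@[15:16]
i=17 'c': node 12→13 (via fail)
i=18 'e': node 13→6 (via fail)
i=19 'a': node 6→7  → match P0@[19:19],P3@[18:19]
i=20 'd': node 7→12 (via fail)  → match P4@[19:20]
i=21 'a': node 12→19  → match P0@[21:21],P6@[19:21]
i=22 'c': node 19→13 (via fail)
i=23 'd': node 13→14
i=24 'd': node 14→15
i=25 'b': node 15→16
i=26 'c': node 16→17
i=27 'b': node 17→18  → match P5@[22:27]
i=28 'b': node 18→2 (via fail)
i=29 'c': node 2→3
i=30 'b': node 3→4
i=31 'c': node 4→5  → match P1@[28:31],P7@[29:31]
i=32 'd': node 5→14 (via fail)
i=33 'a': node 14→1 (via fail)  → match P0@[33:33]
i=34 'd': node 1→12  → match P4@[33:34]
i=35 'a': node 12→19  → match P0@[35:35],P6@[33:35]
i=36 'b': node 19→2 (via fail)
i=37 'b': node 2→2 (via fail)
i=38 'c': node 2→3
i=39 'b': node 3→4
i=40 'c': node 4→5  → match P1@[37:40],P7@[38:40]
i=41 'c': node 5→13 (via fail)
i=42 'd': node 13→14
i=43 'd': node 14→15
i=44 'b': node 15→16
i=45 'c': node 16→17
i=46 'b': node 17→18  → match P5@[41:46]
i=47 'c': node 18→5 (via fail)  → match P1@[44:47],P7@[45:47]
i=48 'c': node 5→13 (via fail)
i=49 'd': node 13→14
i=50 'd': node 14→15
i=51 'b': node 15→16
i=52 'c': node 16→17
i=53 'b': node 17→18  → match P5@[48:53]
i=54 'a': node 18→1 (via fail)  → match P0@[54:54]
i=55 'e': node 1→6 (via fail)
i=56 'a': node 6→7  → match P0@[56:56],P3@[55:56]
i=57 'd': node 7→12 (via fail)  → match P4@[56:57]
i=58 'a': node 12→19  → match P0@[58:58],P6@[56:58]
i=59 'd': node 19→12 (via fail)  → match P4@[58:59]
i=60 'c': node 12→13 (via fail)

Result: [[2,7],[8,5],[9,1],[9,7],[14,5],[15,0],[16,4],[19,0],[19,3],[20,4],[21,0],[21,6],[27,5],[31,1],[31,7],[33,0],[34,4],[35,0],[35,6],[40,1],[40,7],[46,5],[47,1],[47,7],[53,5],[54,0],[56,0],[56,3],[57,4],[58,0],[58,6],[59,4]]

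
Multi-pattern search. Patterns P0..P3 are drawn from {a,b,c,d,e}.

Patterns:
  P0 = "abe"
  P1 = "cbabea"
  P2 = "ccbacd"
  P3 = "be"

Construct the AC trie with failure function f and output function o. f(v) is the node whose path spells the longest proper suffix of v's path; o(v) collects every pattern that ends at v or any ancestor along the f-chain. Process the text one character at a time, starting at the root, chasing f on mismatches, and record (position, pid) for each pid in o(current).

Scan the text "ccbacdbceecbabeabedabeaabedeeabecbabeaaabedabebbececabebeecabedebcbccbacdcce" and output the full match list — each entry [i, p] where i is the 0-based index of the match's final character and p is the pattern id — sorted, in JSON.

Construct AC machine:
Trie (insert patterns):
  0='ε' goto a→1 b→15 c→4
  1='a' goto b→2
  2='ab' goto e→3
  3='abe' goto ·  [P0 ends]
  4='c' goto b→5 c→10
  5='cb' goto a→6
  6='cba' goto b→7
  7='cbab' goto e→8
  8='cbabe' goto a→9
  9='cbabea' goto ·  [P1 ends]
  10='cc' goto b→11
  11='ccb' goto a→12
  12='ccba' goto c→13
  13='ccbac' goto d→14
  14='ccbacd' goto ·  [P2 ends]
  15='b' goto e→16
  16='be' goto ·  [P3 ends]

BFS fail/out derivation:
  n1('a'): parent n0 fail=0; on 'a' 0 → fail=0;  out ∅∪∅=∅
  n4('c'): parent n0 fail=0; on 'c' 0 → fail=0;  out ∅∪∅=∅
  n15('b'): parent n0 fail=0; on 'b' 0 → fail=0;  out ∅∪∅=∅
  n2('ab'): parent n1 fail=0; on 'b' 0 → fail=15;  out ∅∪∅=∅
  n5('cb'): parent n4 fail=0; on 'b' 0 → fail=15;  out ∅∪∅=∅
  n10('cc'): parent n4 fail=0; on 'c' 0 → fail=4;  out ∅∪∅=∅
  n16('be'): parent n15 fail=0; on 'e' 0 → fail=0;  out {3}∪∅={3}
  n3('abe'): parent n2 fail=15; on 'e' 15 → fail=16;  out {0}∪{3}={0,3}
  n6('cba'): parent n5 fail=15; on 'a' 15→0 → fail=1;  out ∅∪∅=∅
  n11('ccb'): parent n10 fail=4; on 'b' 4 → fail=5;  out ∅∪∅=∅
  n7('cbab'): parent n6 fail=1; on 'b' 1 → fail=2;  out ∅∪∅=∅
  n12('ccba'): parent n11 fail=5; on 'a' 5 → fail=6;  out ∅∪∅=∅
  n8('cbabe'): parent n7 fail=2; on 'e' 2 → fail=3;  out ∅∪{0,3}={0,3}
  n13('ccbac'): parent n12 fail=6; on 'c' 6→1→0 → fail=4;  out ∅∪∅=∅
  n9('cbabea'): parent n8 fail=3; on 'a' 3→16→0 → fail=1;  out {1}∪∅={1}
  n14('ccbacd'): parent n13 fail=4; on 'd' 4→0 → fail=0;  out {2}∪∅={2}

Scan:
pos 0 'c': at 4
pos 1 'c': at 10
pos 2 'b': at 11
pos 3 'a': at 12
pos 4 'c': at 13
pos 5 'd': at 14  → match P2@[0:5]
pos 6 'b': at 15 ·f
pos 7 'c': at 4 ·f
pos 8 'e': at 0 ·f
pos 9 'e': at 0
pos 10 'c': at 4
pos 11 'b': at 5
pos 12 'a': at 6
pos 13 'b': at 7
pos 14 'e': at 8  → match P0@[12:14],P3@[13:14]
pos 15 'a': at 9  → match P1@[10:15]
pos 16 'b': at 2 ·f
pos 17 'e': at 3  → match P0@[15:17],P3@[16:17]
pos 18 'd': at 0 ·f
pos 19 'a': at 1
pos 20 'b': at 2
pos 21 'e': at 3  → match P0@[19:21],P3@[20:21]
pos 22 'a': at 1 ·f
pos 23 'a': at 1 ·f
pos 24 'b': at 2
pos 25 'e': at 3  → match P0@[23:25],P3@[24:25]
pos 26 'd': at 0 ·f
pos 27 'e': at 0
pos 28 'e': at 0
pos 29 'a': at 1
pos 30 'b': at 2
pos 31 'e': at 3  → match P0@[29:31],P3@[30:31]
pos 32 'c': at 4 ·f
pos 33 'b': at 5
pos 34 'a': at 6
pos 35 'b': at 7
pos 36 'e': at 8  → match P0@[34:36],P3@[35:36]
pos 37 'a': at 9  → match P1@[32:37]
pos 38 'a': at 1 ·f
pos 39 'a': at 1 ·f
pos 40 'b': at 2
pos 41 'e': at 3  → match P0@[39:41],P3@[40:41]
pos 42 'd': at 0 ·f
pos 43 'a': at 1
pos 44 'b': at 2
pos 45 'e': at 3  → match P0@[43:45],P3@[44:45]
pos 46 'b': at 15 ·f
pos 47 'b': at 15 ·f
pos 48 'e': at 16  → match P3@[47:48]
pos 49 'c': at 4 ·f
pos 50 'e': at 0 ·f
pos 51 'c': at 4
pos 52 'a': at 1 ·f
pos 53 'b': at 2
pos 54 'e': at 3  → match P0@[52:54],P3@[53:54]
pos 55 'b': at 15 ·f
pos 56 'e': at 16  → match P3@[55:56]
pos 57 'e': at 0 ·f
pos 58 'c': at 4
pos 59 'a': at 1 ·f
pos 60 'b': at 2
pos 61 'e': at 3  → match P0@[59:61],P3@[60:61]
pos 62 'd': at 0 ·f
pos 63 'e': at 0
pos 64 'b': at 15
pos 65 'c': at 4 ·f
pos 66 'b': at 5
pos 67 'c': at 4 ·f
pos 68 'c': at 10
pos 69 'b': at 11
pos 70 'a': at 12
pos 71 'c': at 13
pos 72 'd': at 14  → match P2@[67:72]
pos 73 'c': at 4 ·f
pos 74 'c': at 10
pos 75 'e': at 0 ·f

Matches: [[5,2],[14,0],[14,3],[15,1],[17,0],[17,3],[21,0],[21,3],[25,0],[25,3],[31,0],[31,3],[36,0],[36,3],[37,1],[41,0],[41,3],[45,0],[45,3],[48,3],[54,0],[54,3],[56,3],[61,0],[61,3],[72,2]]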